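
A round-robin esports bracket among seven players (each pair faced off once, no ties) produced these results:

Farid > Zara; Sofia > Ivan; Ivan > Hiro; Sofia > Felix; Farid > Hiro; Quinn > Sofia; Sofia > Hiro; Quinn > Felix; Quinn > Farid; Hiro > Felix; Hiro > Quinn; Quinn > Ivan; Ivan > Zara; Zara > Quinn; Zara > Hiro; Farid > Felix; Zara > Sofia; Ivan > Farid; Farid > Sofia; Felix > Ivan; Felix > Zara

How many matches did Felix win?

2

Felix's results: beat Zara, Ivan; lost to Quinn, Farid, Sofia, Hiro.
That is 2 wins.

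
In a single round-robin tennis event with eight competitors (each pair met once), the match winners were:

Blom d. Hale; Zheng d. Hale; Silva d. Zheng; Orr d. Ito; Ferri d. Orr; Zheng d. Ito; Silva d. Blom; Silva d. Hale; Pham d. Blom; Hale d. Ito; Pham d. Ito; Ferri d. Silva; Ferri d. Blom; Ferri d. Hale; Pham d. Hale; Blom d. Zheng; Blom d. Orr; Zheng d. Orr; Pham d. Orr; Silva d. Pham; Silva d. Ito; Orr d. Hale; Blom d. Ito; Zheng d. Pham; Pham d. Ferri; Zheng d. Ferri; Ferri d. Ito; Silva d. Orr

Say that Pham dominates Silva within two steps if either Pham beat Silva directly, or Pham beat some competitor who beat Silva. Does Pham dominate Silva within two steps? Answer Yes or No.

Yes

Pham did not beat Silva directly.
Pham beat Blom, Ito, Ferri, Hale, Orr. Of those, Ferri beat Silva.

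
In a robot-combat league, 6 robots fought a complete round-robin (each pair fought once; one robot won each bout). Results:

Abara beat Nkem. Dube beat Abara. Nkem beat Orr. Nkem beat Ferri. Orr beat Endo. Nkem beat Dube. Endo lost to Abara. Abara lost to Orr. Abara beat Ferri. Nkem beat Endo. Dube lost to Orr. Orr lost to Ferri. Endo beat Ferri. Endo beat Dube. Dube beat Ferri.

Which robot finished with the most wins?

Win totals: Abara 3, Nkem 4, Ferri 1, Endo 2, Dube 2, Orr 3.
Nkem leads with 4 wins (next highest: 3).

Nkem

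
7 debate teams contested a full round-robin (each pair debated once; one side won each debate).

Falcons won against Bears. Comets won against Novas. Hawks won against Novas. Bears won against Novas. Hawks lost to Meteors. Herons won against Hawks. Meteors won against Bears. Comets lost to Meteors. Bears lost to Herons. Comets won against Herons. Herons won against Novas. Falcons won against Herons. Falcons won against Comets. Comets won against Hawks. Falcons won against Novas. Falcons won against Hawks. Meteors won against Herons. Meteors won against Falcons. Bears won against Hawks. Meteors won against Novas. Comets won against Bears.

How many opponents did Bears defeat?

Bears' results: beat Novas, Hawks; lost to Falcons, Herons, Comets, Meteors.
That is 2 wins.

2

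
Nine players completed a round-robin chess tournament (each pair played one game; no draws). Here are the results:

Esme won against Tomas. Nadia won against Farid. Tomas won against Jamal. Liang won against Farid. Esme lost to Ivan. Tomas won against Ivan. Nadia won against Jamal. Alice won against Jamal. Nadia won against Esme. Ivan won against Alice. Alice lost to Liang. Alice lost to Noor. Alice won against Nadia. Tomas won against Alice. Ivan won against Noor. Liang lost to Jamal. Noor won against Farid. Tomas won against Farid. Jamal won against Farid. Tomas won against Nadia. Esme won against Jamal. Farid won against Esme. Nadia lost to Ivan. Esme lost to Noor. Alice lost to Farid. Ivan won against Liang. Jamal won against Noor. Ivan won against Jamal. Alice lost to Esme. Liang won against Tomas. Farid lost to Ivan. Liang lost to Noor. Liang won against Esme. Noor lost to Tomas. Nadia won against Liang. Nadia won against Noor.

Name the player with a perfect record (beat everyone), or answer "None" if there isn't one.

Highest win total is Ivan with 7 (out of 8 possible).
Ivan lost to Tomas, so no player went undefeated.

None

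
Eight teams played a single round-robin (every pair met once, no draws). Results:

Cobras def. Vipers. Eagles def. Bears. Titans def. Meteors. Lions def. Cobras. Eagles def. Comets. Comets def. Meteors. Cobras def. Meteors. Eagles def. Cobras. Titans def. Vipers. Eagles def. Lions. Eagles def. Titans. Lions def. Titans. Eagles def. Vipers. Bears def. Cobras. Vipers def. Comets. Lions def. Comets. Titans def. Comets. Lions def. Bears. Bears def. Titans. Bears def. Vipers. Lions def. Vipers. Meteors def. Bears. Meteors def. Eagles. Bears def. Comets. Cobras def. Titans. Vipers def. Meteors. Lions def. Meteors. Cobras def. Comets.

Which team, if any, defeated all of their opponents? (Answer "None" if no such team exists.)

None

Highest win total is Lions with 6 (out of 7 possible).
Lions lost to Eagles, so no team went undefeated.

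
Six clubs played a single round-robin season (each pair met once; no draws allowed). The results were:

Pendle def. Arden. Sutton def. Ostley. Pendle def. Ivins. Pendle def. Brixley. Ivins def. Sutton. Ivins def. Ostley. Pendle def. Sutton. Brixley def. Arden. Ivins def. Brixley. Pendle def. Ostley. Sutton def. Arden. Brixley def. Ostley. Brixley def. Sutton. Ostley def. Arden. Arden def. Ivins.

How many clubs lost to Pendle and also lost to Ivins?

3

Pendle beat: Ivins, Ostley, Sutton, Brixley, Arden.
Ivins beat: Ostley, Sutton, Brixley.
Both beat: Ostley, Sutton, Brixley — 3.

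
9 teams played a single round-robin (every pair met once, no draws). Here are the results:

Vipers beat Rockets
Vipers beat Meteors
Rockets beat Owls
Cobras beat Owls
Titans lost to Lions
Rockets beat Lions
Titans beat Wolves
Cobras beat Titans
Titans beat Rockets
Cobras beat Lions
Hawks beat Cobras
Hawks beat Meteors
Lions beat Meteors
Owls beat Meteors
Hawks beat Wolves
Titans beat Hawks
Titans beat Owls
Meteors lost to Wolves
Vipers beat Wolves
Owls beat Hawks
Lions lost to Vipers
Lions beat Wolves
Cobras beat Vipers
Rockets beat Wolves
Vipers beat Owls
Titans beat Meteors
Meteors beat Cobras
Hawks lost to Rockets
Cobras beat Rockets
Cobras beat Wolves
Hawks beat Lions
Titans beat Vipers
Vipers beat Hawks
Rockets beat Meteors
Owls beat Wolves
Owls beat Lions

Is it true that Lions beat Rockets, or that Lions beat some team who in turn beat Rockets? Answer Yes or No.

Yes

Lions did not beat Rockets directly.
Lions beat Wolves, Meteors, Titans. Of those, Titans beat Rockets.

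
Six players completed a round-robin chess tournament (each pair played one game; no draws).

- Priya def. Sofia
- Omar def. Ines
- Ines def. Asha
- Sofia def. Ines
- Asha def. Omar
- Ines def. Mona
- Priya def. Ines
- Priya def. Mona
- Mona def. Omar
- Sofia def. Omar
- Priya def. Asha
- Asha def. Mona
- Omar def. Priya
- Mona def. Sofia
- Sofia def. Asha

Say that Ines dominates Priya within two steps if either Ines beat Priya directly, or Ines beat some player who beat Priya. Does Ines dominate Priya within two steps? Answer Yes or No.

No

Ines did not beat Priya directly.
Ines beat Asha, Mona, but each of them lost to Priya. No two-step path.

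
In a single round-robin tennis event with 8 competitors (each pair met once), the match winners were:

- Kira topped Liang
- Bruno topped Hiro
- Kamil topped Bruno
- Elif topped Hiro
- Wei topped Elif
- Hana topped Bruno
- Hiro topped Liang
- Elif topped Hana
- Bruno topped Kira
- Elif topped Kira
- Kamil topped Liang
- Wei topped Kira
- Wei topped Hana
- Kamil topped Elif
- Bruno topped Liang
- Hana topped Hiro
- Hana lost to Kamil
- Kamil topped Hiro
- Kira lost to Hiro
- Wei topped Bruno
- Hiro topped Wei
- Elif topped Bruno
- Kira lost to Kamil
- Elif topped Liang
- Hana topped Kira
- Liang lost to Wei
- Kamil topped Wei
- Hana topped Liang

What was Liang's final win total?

0

Liang's results: beat no one; lost to Bruno, Hiro, Elif, Kamil, Hana, Kira, Wei.
That is 0 wins.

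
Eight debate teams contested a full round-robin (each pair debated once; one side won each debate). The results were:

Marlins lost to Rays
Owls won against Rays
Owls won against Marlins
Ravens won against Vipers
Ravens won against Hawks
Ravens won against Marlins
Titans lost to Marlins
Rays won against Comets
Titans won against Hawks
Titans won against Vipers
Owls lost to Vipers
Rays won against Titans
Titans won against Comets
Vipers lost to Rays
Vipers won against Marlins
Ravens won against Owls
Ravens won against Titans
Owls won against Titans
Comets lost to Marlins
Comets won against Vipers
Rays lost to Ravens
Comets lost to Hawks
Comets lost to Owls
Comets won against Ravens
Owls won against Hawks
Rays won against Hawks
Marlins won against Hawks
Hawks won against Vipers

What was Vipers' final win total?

2

Vipers' results: beat Owls, Marlins; lost to Ravens, Rays, Comets, Hawks, Titans.
That is 2 wins.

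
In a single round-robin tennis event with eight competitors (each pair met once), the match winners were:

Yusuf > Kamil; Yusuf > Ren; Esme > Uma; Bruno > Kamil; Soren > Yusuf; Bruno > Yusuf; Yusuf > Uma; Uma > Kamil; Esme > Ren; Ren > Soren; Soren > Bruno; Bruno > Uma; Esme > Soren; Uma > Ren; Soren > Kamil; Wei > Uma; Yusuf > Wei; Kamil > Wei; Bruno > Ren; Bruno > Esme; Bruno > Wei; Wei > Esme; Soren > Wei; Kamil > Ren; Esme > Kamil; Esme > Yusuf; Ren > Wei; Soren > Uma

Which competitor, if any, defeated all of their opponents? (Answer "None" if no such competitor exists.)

None

Highest win total is Bruno with 6 (out of 7 possible).
Bruno lost to Soren, so no competitor went undefeated.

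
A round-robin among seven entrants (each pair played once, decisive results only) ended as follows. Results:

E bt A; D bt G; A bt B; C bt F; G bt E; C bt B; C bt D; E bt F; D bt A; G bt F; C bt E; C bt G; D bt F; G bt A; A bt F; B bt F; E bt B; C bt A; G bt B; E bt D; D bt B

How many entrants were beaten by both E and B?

1

E beat: A, B, D, F.
B beat: F.
Both beat: F — 1.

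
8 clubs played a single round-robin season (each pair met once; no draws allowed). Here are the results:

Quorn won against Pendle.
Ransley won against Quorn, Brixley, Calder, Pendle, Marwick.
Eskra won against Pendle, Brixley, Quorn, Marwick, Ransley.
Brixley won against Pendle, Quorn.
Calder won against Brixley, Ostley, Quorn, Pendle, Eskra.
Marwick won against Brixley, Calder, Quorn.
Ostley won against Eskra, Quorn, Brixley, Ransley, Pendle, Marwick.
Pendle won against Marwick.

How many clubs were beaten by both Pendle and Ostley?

Pendle beat: Marwick.
Ostley beat: Marwick, Brixley, Pendle, Quorn, Ransley, Eskra.
Both beat: Marwick — 1.

1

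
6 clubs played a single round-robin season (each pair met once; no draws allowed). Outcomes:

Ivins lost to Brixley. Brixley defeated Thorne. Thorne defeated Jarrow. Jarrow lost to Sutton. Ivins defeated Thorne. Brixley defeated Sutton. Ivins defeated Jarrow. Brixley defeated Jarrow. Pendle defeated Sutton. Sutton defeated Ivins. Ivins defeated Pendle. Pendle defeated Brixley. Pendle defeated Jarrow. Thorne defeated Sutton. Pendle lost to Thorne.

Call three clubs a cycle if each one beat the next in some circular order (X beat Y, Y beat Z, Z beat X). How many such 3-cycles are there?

4

Of the C(6,3) = 20 triples, the cyclic ones are: {Sutton, Pendle, Ivins}; {Sutton, Thorne, Ivins}; {Brixley, Pendle, Thorne}; {Brixley, Pendle, Ivins}.
That is 4.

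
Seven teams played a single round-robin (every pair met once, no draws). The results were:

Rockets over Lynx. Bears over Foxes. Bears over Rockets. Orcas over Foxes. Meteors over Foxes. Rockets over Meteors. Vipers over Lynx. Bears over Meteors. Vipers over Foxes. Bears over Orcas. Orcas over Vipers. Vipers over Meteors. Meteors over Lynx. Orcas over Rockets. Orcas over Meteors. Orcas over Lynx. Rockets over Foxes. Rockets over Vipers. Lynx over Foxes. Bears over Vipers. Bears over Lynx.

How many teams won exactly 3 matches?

1

Win totals: Foxes 0, Rockets 4, Vipers 3, Orcas 5, Meteors 2, Bears 6, Lynx 1.
Exactly 3: Vipers — 1 team.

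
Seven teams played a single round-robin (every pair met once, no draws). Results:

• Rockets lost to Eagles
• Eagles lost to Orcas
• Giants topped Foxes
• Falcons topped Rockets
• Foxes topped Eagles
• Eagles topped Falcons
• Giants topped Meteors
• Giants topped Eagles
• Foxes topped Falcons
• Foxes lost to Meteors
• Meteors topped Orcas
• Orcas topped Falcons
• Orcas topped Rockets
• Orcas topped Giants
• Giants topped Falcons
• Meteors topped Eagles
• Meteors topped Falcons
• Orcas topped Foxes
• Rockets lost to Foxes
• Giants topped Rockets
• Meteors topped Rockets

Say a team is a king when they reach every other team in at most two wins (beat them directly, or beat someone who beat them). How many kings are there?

3

Eagles cannot reach Meteors, Giants, Foxes, Orcas in two steps.
Meteors reaches everyone (king).
Giants reaches everyone (king).
Foxes cannot reach Meteors, Giants, Orcas in two steps.
Orcas reaches everyone (king).
Falcons cannot reach Eagles, Meteors, Giants, Foxes, Orcas in two steps.
Rockets cannot reach Eagles, Meteors, Giants, Foxes, Orcas, Falcons in two steps.
Kings: Meteors, Giants, Orcas — 3.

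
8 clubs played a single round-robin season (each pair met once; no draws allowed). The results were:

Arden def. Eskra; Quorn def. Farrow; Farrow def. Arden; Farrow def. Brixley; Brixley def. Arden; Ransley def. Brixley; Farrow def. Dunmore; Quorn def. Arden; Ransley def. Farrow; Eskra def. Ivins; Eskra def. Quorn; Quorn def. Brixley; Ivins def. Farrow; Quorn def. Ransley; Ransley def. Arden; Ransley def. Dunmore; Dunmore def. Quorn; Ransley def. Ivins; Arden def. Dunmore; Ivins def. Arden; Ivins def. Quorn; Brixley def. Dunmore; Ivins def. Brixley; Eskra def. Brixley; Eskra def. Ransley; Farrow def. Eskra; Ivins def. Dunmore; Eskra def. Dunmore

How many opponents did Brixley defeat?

2

Brixley's results: beat Dunmore, Arden; lost to Ivins, Eskra, Farrow, Quorn, Ransley.
That is 2 wins.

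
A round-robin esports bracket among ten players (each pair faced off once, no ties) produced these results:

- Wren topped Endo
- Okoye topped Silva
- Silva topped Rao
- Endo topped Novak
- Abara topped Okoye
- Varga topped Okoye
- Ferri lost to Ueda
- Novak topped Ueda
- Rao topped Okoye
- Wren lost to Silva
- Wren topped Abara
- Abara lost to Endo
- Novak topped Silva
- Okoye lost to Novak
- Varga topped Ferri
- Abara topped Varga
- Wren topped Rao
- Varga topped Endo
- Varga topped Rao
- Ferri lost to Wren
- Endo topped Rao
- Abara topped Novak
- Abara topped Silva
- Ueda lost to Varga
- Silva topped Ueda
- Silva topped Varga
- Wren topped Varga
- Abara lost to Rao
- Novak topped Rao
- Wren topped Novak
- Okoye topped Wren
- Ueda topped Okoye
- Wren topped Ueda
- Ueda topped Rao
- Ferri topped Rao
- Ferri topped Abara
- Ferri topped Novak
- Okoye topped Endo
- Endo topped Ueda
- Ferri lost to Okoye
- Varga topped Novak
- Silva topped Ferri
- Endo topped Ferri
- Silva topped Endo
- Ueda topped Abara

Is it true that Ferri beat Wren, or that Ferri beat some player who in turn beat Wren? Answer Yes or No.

Ferri did not beat Wren directly.
Ferri beat Abara, Rao, Novak, but each of them lost to Wren. No two-step path.

No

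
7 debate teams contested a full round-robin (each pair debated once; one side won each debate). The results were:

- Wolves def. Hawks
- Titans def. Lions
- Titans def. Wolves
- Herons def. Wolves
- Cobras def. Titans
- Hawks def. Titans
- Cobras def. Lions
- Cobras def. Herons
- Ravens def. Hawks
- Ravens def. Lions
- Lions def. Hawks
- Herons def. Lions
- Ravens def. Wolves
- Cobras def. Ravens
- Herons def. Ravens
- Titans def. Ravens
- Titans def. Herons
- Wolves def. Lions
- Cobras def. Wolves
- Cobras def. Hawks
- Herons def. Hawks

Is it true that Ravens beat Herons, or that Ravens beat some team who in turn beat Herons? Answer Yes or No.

Ravens did not beat Herons directly.
Ravens beat Hawks, Lions, Wolves, but each of them lost to Herons. No two-step path.

No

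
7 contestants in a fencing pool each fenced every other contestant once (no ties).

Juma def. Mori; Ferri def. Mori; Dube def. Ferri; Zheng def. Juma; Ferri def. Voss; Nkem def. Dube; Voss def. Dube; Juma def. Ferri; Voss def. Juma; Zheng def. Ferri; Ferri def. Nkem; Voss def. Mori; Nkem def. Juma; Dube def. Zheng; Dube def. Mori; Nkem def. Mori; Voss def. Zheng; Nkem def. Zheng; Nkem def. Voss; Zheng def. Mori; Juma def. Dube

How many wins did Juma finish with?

Juma's results: beat Ferri, Dube, Mori; lost to Nkem, Voss, Zheng.
That is 3 wins.

3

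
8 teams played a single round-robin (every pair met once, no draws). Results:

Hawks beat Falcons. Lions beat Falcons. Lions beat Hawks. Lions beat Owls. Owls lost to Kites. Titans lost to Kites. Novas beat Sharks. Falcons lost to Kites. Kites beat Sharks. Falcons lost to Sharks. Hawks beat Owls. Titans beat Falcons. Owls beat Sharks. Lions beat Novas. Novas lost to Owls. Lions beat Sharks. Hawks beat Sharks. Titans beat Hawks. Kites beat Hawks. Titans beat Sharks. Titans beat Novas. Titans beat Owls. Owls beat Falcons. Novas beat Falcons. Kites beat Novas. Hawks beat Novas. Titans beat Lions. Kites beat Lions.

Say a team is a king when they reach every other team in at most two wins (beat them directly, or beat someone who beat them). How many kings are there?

1

Hawks cannot reach Lions, Kites, Titans in two steps.
Falcons cannot reach Hawks, Novas, Lions, Sharks, Kites, Titans, Owls in two steps.
Novas cannot reach Hawks, Lions, Kites, Titans, Owls in two steps.
Lions cannot reach Kites, Titans in two steps.
Sharks cannot reach Hawks, Novas, Lions, Kites, Titans, Owls in two steps.
Kites reaches everyone (king).
Titans cannot reach Kites in two steps.
Owls cannot reach Hawks, Lions, Kites, Titans in two steps.
Kings: Kites — 1.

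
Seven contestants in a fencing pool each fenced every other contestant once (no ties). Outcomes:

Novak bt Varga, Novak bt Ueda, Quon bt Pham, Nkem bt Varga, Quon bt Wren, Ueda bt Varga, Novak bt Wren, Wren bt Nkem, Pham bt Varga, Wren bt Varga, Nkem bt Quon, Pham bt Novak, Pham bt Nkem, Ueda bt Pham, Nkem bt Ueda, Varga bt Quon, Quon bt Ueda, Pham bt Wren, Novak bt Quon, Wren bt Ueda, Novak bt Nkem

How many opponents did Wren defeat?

Wren's results: beat Varga, Ueda, Nkem; lost to Quon, Pham, Novak.
That is 3 wins.

3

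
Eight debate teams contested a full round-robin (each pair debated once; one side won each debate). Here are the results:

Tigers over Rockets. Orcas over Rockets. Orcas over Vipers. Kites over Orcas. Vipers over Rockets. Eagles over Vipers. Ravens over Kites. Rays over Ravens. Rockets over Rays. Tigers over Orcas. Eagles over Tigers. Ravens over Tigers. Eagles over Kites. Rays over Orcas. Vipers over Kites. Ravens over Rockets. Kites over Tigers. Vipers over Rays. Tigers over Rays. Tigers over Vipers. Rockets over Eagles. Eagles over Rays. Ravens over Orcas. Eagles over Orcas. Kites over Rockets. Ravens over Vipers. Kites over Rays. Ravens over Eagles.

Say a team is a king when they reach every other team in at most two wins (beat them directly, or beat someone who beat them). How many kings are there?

Rockets reaches everyone (king).
Eagles reaches everyone (king).
Vipers reaches everyone (king).
Tigers reaches everyone (king).
Orcas cannot reach Tigers, Ravens in two steps.
Kites reaches everyone (king).
Ravens reaches everyone (king).
Rays reaches everyone (king).
Kings: Rockets, Eagles, Vipers, Tigers, Kites, Ravens, Rays — 7.

7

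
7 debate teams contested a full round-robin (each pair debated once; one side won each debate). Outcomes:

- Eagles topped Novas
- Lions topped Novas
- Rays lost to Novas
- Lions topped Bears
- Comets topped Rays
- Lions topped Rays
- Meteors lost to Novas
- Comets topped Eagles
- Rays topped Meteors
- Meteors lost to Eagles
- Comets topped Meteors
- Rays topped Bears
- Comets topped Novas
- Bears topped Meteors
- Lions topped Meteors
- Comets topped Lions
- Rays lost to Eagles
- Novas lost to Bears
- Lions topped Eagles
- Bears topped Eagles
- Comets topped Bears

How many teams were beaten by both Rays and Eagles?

1

Rays beat: Meteors, Bears.
Eagles beat: Meteors, Novas, Rays.
Both beat: Meteors — 1.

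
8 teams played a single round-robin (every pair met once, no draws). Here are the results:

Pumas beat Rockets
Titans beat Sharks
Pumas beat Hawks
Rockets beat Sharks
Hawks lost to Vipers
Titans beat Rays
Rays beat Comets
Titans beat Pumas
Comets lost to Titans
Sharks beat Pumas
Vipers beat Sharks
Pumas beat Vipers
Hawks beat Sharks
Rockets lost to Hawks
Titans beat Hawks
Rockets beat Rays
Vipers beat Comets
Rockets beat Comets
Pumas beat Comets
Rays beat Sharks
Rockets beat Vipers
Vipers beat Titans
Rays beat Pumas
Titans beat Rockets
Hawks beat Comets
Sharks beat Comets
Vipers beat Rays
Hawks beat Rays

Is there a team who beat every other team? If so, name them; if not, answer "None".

None

Highest win total is Titans with 6 (out of 7 possible).
Titans lost to Vipers, so no team went undefeated.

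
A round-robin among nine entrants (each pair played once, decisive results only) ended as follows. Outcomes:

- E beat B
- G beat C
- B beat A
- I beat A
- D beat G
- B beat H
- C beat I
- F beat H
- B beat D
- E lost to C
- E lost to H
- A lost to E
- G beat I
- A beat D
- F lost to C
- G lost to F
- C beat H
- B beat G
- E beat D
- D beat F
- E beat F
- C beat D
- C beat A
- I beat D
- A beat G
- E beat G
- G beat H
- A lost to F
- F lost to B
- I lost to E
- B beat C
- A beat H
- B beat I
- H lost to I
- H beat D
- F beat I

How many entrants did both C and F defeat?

3

C beat: A, D, E, F, H, I.
F beat: A, G, H, I.
Both beat: A, H, I — 3.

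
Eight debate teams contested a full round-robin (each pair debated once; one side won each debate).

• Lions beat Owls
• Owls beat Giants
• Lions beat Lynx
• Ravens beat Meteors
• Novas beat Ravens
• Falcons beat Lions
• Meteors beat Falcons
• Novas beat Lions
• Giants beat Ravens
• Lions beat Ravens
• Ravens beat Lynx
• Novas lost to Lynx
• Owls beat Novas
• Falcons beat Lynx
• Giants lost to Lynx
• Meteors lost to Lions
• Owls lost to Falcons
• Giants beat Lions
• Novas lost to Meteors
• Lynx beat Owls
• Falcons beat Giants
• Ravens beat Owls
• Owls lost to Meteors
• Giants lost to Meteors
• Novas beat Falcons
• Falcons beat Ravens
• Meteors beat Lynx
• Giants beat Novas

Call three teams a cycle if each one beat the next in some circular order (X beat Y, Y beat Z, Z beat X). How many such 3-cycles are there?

17

Win totals: Lions 4, Meteors 5, Giants 3, Novas 3, Lynx 3, Falcons 5, Ravens 3, Owls 2.
A team with w wins dominates both others in C(w,2) triples; summing gives 6 + 10 + 3 + 3 + 3 + 10 + 3 + 1 = 39 transitive triples.
Total triples C(8,3) = 56, so cyclic triples = 56 − 39 = 17.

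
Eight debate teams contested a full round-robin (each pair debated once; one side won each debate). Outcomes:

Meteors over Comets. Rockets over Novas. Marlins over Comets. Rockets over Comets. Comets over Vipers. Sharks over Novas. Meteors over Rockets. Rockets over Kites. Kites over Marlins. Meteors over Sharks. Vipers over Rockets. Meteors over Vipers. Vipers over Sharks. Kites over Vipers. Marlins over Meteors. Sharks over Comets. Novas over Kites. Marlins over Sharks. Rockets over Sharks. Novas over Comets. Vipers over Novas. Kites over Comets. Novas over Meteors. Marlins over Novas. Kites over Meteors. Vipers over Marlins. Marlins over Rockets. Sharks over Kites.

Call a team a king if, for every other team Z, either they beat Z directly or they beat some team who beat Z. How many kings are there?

Marlins reaches everyone (king).
Meteors reaches everyone (king).
Novas reaches everyone (king).
Rockets reaches everyone (king).
Kites reaches everyone (king).
Sharks cannot reach Rockets in two steps.
Vipers reaches everyone (king).
Comets cannot reach Meteors, Kites in two steps.
Kings: Marlins, Meteors, Novas, Rockets, Kites, Vipers — 6.

6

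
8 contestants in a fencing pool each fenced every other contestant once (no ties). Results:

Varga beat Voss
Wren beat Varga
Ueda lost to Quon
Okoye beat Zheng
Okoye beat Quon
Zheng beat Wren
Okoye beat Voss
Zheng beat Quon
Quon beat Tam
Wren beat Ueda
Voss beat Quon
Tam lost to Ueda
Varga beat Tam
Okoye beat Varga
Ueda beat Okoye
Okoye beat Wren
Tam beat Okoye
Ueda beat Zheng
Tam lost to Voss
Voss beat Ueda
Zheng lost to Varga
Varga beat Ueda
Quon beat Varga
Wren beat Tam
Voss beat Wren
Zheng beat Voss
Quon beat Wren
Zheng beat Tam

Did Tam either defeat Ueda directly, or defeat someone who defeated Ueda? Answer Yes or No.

Tam did not beat Ueda directly.
Tam beat Okoye, but each of them lost to Ueda. No two-step path.

No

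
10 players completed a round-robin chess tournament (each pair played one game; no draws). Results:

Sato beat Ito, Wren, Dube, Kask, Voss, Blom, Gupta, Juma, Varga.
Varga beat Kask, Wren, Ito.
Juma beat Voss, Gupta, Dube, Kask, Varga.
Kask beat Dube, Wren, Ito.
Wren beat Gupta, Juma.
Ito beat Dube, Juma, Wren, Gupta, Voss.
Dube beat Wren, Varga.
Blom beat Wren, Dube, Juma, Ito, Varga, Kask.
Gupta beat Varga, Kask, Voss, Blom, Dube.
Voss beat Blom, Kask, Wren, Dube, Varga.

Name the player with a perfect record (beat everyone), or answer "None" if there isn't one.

Sato has 9 wins out of 9 opponents — a perfect record.

Sato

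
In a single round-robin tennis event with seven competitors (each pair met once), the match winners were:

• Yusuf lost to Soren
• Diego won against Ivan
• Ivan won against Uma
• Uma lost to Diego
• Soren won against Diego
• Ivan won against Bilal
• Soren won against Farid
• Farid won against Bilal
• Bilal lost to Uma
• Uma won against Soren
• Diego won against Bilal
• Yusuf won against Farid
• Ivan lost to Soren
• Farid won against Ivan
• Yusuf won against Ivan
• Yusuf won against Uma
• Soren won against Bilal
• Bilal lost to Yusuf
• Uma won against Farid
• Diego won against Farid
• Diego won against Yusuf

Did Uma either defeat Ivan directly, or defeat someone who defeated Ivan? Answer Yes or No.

Yes

Uma did not beat Ivan directly.
Uma beat Soren, Farid, Bilal. Of those, Soren beat Ivan.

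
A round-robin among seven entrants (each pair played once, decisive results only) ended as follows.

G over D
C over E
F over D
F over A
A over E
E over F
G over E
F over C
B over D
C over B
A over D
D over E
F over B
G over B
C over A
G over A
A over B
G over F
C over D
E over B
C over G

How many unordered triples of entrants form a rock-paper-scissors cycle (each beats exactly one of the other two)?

5

Win totals: A 3, B 1, C 5, D 1, E 2, F 4, G 5.
An entrant with w wins dominates both others in C(w,2) triples; summing gives 3 + 0 + 10 + 0 + 1 + 6 + 10 = 30 transitive triples.
Total triples C(7,3) = 35, so cyclic triples = 35 − 30 = 5.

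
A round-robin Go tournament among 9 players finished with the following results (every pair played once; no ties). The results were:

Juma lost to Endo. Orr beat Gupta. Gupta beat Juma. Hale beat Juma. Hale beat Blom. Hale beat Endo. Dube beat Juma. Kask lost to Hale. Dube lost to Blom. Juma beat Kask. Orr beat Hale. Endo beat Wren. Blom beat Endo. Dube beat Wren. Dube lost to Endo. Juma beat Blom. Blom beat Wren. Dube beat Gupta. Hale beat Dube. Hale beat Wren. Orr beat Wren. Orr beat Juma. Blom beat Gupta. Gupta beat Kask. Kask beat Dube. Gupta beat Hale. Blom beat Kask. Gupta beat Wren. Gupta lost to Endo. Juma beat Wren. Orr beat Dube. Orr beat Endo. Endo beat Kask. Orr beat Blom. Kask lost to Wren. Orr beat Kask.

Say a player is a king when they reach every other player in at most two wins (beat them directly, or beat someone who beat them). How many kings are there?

Hale cannot reach Orr in two steps.
Juma cannot reach Hale, Orr in two steps.
Endo cannot reach Orr in two steps.
Orr reaches everyone (king).
Kask cannot reach Hale, Endo, Orr, Blom in two steps.
Gupta cannot reach Orr in two steps.
Wren cannot reach Hale, Juma, Endo, Orr, Gupta, Blom in two steps.
Blom cannot reach Orr in two steps.
Dube cannot reach Endo, Orr in two steps.
Kings: Orr — 1.

1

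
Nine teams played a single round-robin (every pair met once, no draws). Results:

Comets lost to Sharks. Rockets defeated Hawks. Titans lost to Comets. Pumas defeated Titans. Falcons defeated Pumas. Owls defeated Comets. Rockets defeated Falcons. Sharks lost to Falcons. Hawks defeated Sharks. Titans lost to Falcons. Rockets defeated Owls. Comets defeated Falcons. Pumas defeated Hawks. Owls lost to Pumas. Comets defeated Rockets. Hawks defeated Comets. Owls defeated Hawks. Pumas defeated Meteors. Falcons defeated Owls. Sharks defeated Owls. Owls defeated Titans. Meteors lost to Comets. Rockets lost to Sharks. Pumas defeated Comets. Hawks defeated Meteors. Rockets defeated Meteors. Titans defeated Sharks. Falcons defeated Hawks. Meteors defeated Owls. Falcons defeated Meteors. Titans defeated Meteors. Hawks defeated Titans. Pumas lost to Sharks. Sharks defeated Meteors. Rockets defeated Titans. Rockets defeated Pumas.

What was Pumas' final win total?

5

Pumas' results: beat Hawks, Titans, Owls, Comets, Meteors; lost to Falcons, Sharks, Rockets.
That is 5 wins.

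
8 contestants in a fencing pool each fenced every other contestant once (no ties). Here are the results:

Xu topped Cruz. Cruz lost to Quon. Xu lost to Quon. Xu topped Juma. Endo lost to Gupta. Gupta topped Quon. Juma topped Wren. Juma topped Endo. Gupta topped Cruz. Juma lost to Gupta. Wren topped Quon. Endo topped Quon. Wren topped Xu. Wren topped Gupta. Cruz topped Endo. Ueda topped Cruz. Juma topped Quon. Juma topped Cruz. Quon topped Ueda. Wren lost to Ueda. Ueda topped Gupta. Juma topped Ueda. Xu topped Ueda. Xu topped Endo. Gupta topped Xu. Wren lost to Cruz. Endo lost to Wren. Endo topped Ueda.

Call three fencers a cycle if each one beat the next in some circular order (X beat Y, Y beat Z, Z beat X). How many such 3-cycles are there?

Win totals: Endo 2, Juma 5, Xu 4, Cruz 2, Ueda 3, Gupta 5, Wren 4, Quon 3.
A fencer with w wins dominates both others in C(w,2) triples; summing gives 1 + 10 + 6 + 1 + 3 + 10 + 6 + 3 = 40 transitive triples.
Total triples C(8,3) = 56, so cyclic triples = 56 − 40 = 16.

16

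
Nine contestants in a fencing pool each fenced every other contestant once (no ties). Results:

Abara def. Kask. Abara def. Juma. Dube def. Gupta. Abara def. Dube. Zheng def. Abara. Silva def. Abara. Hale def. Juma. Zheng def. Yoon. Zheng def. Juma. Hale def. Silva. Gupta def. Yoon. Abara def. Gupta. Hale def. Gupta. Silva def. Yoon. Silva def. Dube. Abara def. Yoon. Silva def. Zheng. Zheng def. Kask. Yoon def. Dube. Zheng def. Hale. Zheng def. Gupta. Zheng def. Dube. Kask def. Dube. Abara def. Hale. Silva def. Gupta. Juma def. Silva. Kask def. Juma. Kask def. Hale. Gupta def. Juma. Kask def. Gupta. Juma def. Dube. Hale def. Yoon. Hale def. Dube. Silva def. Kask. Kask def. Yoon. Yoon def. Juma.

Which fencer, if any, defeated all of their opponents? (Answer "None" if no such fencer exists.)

None

Highest win total is Zheng with 7 (out of 8 possible).
Zheng lost to Silva, so no fencer went undefeated.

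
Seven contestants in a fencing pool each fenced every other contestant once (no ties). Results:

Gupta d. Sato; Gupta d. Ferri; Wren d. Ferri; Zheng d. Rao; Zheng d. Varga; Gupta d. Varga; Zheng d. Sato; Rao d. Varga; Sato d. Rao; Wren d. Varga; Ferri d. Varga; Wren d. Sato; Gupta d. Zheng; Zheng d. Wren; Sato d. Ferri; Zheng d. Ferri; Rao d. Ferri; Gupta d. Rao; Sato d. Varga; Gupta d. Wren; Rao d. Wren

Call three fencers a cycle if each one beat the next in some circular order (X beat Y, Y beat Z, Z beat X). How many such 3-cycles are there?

1

Win totals: Rao 3, Gupta 6, Wren 3, Sato 3, Zheng 5, Varga 0, Ferri 1.
A fencer with w wins dominates both others in C(w,2) triples; summing gives 3 + 15 + 3 + 3 + 10 + 0 + 0 = 34 transitive triples.
Total triples C(7,3) = 35, so cyclic triples = 35 − 34 = 1.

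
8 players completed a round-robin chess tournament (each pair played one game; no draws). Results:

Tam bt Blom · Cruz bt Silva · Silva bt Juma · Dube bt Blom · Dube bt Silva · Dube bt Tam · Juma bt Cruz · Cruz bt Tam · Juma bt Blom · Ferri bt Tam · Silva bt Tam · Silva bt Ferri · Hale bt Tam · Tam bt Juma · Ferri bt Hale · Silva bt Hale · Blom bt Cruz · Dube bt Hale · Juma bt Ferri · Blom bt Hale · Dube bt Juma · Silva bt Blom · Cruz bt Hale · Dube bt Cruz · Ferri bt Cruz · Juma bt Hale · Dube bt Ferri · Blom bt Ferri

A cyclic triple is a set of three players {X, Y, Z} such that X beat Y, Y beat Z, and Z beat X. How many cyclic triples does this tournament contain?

Win totals: Juma 4, Dube 7, Blom 3, Ferri 3, Cruz 3, Tam 2, Silva 5, Hale 1.
A player with w wins dominates both others in C(w,2) triples; summing gives 6 + 21 + 3 + 3 + 3 + 1 + 10 + 0 = 47 transitive triples.
Total triples C(8,3) = 56, so cyclic triples = 56 − 47 = 9.

9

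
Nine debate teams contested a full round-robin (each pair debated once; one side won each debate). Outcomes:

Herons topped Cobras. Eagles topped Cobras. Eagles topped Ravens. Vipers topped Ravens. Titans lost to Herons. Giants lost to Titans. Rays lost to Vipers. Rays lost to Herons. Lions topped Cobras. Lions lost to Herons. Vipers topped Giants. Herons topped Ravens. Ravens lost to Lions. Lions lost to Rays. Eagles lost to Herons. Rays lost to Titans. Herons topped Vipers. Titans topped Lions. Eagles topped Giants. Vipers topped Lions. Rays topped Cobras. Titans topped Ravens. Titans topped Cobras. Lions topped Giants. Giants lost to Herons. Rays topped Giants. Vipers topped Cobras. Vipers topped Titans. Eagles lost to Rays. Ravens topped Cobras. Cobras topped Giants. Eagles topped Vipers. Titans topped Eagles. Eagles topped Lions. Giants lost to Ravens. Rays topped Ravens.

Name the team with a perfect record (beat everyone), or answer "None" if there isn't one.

Herons

Herons has 8 wins out of 8 opponents — a perfect record.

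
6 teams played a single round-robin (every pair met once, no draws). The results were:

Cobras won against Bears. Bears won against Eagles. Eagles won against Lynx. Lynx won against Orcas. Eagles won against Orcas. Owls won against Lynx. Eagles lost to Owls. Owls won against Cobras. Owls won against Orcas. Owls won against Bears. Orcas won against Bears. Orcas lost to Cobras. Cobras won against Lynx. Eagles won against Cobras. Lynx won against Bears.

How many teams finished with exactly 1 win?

Win totals: Bears 1, Cobras 3, Orcas 1, Owls 5, Eagles 3, Lynx 2.
Exactly 1: Bears, Orcas — 2 teams.

2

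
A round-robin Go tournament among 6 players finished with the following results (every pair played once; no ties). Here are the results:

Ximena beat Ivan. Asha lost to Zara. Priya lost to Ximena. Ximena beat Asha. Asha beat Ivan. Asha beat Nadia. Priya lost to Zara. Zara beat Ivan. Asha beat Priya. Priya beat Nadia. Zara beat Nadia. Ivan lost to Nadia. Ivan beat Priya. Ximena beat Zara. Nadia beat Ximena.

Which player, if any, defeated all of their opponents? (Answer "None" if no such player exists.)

Highest win total is Zara with 4 (out of 5 possible).
Zara lost to Ximena, so no player went undefeated.

None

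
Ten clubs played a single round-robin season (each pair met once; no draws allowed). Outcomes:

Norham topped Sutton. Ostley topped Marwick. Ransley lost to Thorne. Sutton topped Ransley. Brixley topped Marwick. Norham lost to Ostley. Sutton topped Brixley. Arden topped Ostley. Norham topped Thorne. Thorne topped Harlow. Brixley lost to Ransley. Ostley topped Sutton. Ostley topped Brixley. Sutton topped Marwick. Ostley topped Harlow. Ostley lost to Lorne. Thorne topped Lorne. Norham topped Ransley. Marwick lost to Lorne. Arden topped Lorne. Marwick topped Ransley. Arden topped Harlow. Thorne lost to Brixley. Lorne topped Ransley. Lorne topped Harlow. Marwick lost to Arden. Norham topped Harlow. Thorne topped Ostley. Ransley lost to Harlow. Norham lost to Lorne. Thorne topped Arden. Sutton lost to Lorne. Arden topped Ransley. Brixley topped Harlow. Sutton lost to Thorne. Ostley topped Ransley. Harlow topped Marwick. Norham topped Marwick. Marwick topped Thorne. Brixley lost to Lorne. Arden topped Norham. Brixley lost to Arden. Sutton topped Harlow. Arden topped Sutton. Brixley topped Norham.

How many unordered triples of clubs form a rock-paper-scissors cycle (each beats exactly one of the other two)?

Win totals: Norham 5, Thorne 6, Ransley 1, Harlow 2, Arden 8, Brixley 4, Marwick 2, Lorne 7, Ostley 6, Sutton 4.
A club with w wins dominates both others in C(w,2) triples; summing gives 10 + 15 + 0 + 1 + 28 + 6 + 1 + 21 + 15 + 6 = 103 transitive triples.
Total triples C(10,3) = 120, so cyclic triples = 120 − 103 = 17.

17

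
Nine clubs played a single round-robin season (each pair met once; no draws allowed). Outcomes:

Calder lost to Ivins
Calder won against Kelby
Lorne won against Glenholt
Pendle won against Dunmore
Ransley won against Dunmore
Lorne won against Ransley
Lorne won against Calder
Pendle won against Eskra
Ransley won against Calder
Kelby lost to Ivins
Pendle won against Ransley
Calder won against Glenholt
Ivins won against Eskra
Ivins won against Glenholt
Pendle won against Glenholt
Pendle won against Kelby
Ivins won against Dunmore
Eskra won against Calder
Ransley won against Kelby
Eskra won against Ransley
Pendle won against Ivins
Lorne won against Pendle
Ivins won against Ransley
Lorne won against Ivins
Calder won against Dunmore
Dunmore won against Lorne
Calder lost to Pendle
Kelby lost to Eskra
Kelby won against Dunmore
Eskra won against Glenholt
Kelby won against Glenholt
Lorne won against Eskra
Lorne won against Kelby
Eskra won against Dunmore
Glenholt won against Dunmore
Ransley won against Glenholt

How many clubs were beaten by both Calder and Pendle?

Calder beat: Glenholt, Kelby, Dunmore.
Pendle beat: Eskra, Calder, Ivins, Glenholt, Ransley, Kelby, Dunmore.
Both beat: Glenholt, Kelby, Dunmore — 3.

3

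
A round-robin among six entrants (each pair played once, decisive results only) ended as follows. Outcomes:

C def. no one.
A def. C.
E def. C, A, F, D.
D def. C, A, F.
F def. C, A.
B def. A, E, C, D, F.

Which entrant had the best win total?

Win totals: A 1, B 5, C 0, D 3, E 4, F 2.
B leads with 5 wins (next highest: 4).

B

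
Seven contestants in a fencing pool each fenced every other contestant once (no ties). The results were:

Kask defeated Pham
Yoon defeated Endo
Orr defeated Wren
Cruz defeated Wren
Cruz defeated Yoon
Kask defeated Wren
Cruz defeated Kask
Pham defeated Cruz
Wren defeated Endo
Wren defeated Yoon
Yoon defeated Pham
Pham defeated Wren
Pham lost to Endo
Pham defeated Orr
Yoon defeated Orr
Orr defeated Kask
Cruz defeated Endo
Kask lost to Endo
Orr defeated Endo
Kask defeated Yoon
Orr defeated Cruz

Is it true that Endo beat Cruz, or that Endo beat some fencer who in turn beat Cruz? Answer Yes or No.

Yes

Endo did not beat Cruz directly.
Endo beat Kask, Pham. Of those, Pham beat Cruz.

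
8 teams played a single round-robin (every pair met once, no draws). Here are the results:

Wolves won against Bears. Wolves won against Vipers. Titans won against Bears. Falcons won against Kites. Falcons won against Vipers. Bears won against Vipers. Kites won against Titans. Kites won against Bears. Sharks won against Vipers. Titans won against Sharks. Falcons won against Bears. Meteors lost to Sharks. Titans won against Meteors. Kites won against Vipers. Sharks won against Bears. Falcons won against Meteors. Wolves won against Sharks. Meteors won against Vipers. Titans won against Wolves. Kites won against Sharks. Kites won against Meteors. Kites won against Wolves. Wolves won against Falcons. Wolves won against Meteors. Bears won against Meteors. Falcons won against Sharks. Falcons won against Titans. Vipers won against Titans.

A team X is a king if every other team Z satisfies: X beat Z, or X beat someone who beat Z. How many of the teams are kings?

Sharks cannot reach Kites, Falcons, Wolves in two steps.
Vipers cannot reach Kites, Falcons in two steps.
Kites reaches everyone (king).
Meteors cannot reach Sharks, Kites, Bears, Falcons, Wolves in two steps.
Titans cannot reach Kites in two steps.
Bears cannot reach Sharks, Kites, Falcons, Wolves in two steps.
Falcons reaches everyone (king).
Wolves reaches everyone (king).
Kings: Kites, Falcons, Wolves — 3.

3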